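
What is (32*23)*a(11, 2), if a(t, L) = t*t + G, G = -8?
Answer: 83168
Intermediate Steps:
a(t, L) = -8 + t**2 (a(t, L) = t*t - 8 = t**2 - 8 = -8 + t**2)
(32*23)*a(11, 2) = (32*23)*(-8 + 11**2) = 736*(-8 + 121) = 736*113 = 83168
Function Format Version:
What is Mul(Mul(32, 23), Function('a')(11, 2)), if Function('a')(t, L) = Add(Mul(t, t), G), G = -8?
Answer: 83168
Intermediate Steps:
Function('a')(t, L) = Add(-8, Pow(t, 2)) (Function('a')(t, L) = Add(Mul(t, t), -8) = Add(Pow(t, 2), -8) = Add(-8, Pow(t, 2)))
Mul(Mul(32, 23), Function('a')(11, 2)) = Mul(Mul(32, 23), Add(-8, Pow(11, 2))) = Mul(736, Add(-8, 121)) = Mul(736, 113) = 83168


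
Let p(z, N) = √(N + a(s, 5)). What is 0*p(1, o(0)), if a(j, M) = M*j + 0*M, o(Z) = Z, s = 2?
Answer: 0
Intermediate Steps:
a(j, M) = M*j (a(j, M) = M*j + 0 = M*j)
p(z, N) = √(10 + N) (p(z, N) = √(N + 5*2) = √(N + 10) = √(10 + N))
0*p(1, o(0)) = 0*√(10 + 0) = 0*√10 = 0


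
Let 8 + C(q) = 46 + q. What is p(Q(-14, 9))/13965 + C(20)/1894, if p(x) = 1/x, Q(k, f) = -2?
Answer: 809023/26449710 ≈ 0.030587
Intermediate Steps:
C(q) = 38 + q (C(q) = -8 + (46 + q) = 38 + q)
p(Q(-14, 9))/13965 + C(20)/1894 = 1/(-2*13965) + (38 + 20)/1894 = -½*1/13965 + 58*(1/1894) = -1/27930 + 29/947 = 809023/26449710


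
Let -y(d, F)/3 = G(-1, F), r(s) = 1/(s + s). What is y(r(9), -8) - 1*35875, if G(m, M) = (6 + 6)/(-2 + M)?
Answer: -179357/5 ≈ -35871.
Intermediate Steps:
G(m, M) = 12/(-2 + M)
r(s) = 1/(2*s)
y(d, F) = -36/(-2 + F)
y(r(9), -8) - 1*35875 = -36/(-2 - 8) - 1*35875 = -36/(-10) - 35875 = -36*(-⅒) - 35875 = 18/5 - 35875 = -179357/5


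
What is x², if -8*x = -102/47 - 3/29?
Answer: 9603801/118897216 ≈ 0.080774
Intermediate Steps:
x = 3099/10904 (x = -(-102/47 - 3/29)/8 = -⅛*(-3099/1363) = 3099/10904 ≈ 0.28421)
x² = (3099/10904)² = 9603801/118897216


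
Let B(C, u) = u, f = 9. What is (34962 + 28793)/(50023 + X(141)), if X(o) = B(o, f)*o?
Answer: 63755/51292 ≈ 1.2430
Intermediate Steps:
X(o) = 9*o
(34962 + 28793)/(50023 + X(141)) = (34962 + 28793)/(50023 + 9*141) = 63755/(50023 + 1269) = 63755/51292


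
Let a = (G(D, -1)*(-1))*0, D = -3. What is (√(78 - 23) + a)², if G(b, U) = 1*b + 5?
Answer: 55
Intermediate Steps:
G(b, U) = 5 + b (G(b, U) = b + 5 = 5 + b)
a = 0 (a = ((5 - 3)*(-1))*0 = (2*(-1))*0 = -2*0 = 0)
(√(78 - 23) + a)² = (√(78 - 23) + 0)² = (√55 + 0)² = (√55)² = 55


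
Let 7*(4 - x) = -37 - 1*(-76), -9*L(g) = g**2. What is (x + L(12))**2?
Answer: 15129/49 ≈ 308.75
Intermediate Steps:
L(g) = -g**2/9
x = -11/7 (x = 4 - (-37 - 1*(-76))/7 = 4 - (-37 + 76)/7 = 4 - 1/7*39 = 4 - 39/7 = -11/7 ≈ -1.5714)
(x + L(12))**2 = (-11/7 - 1/9*12**2)**2 = (-11/7 - 1/9*144)**2 = (-11/7 - 16)**2 = (-123/7)**2 = 15129/49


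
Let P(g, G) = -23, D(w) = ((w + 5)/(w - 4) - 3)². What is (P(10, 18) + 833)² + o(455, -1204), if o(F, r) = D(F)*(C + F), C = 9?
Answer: 133821412436/203401 ≈ 6.5792e+5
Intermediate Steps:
D(w) = (-3 + (5 + w)/(-4 + w))² (D(w) = ((5 + w)/(-4 + w) - 3)² = (-3 + (5 + w)/(-4 + w))²)
o(F, r) = (-17 + 2*F)²*(9 + F)/(-4 + F)² (o(F, r) = ((-17 + 2*F)²/(-4 + F)²)*(9 + F) = (-17 + 2*F)²*(9 + F)/(-4 + F)²)
(P(10, 18) + 833)² + o(455, -1204) = (-23 + 833)² + (-17 + 2*455)²*(9 + 455)/(-4 + 455)² = 810² + (-17 + 910)²*464/451² = 656100 + 893²*(1/203401)*464 = 656100 + 797449*(1/203401)*464 = 656100 + 370016336/203401 = 133821412436/203401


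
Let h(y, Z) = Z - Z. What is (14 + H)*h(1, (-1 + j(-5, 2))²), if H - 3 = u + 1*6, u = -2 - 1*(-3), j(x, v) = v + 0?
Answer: 0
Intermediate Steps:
j(x, v) = v
h(y, Z) = 0
u = 1 (u = -2 + 3 = 1)
H = 10 (H = 3 + (1 + 1*6) = 3 + (1 + 6) = 3 + 7 = 10)
(14 + H)*h(1, (-1 + j(-5, 2))²) = (14 + 10)*0 = 24*0 = 0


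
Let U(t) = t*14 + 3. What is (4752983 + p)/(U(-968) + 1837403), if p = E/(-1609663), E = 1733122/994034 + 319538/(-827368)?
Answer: 1573045157241623812238161/603621915377411101114856 ≈ 2.6060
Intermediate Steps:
E = 279074511651/205607980628 (E = 1733122*(1/994034) + 319538*(-1/827368) = 866561/497017 - 159769/413684 = 279074511651/205607980628 ≈ 1.3573)
U(t) = 3 + 14*t (U(t) = 14*t + 3 = 3 + 14*t)
p = -279074511651/330959558921608364 (p = (279074511651/205607980628)/(-1609663) = (279074511651/205607980628)*(-1/1609663) = -279074511651/330959558921608364 ≈ -8.4323e-7)
(4752983 + p)/(U(-968) + 1837403) = (4752983 - 279074511651/330959558921608364)/((3 + 14*(-968)) + 1837403) = 1573045157241623812238161/(330959558921608364*((3 - 13552) + 1837403)) = 1573045157241623812238161/(330959558921608364*(-13549 + 1837403)) = (1573045157241623812238161/330959558921608364)/1823854 = (1573045157241623812238161/330959558921608364)*(1/1823854) = 1573045157241623812238161/603621915377411101114856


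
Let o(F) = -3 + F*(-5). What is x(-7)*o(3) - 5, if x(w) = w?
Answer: 121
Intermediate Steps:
o(F) = -3 - 5*F
x(-7)*o(3) - 5 = -7*(-3 - 5*3) - 5 = -7*(-3 - 15) - 5 = -7*(-18) - 5 = 126 - 5 = 121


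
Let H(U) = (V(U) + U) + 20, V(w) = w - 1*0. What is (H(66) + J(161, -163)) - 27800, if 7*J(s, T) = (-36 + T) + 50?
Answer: -193685/7 ≈ -27669.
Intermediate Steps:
V(w) = w (V(w) = w + 0 = w)
H(U) = 20 + 2*U (H(U) = (U + U) + 20 = 2*U + 20 = 20 + 2*U)
J(s, T) = 2 + T/7 (J(s, T) = ((-36 + T) + 50)/7 = (14 + T)/7 = 2 + T/7)
(H(66) + J(161, -163)) - 27800 = ((20 + 2*66) + (2 + (⅐)*(-163))) - 27800 = ((20 + 132) + (2 - 163/7)) - 27800 = (152 - 149/7) - 27800 = 915/7 - 27800 = -193685/7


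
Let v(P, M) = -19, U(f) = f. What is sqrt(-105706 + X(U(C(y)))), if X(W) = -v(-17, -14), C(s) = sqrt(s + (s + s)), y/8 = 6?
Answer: 3*I*sqrt(11743) ≈ 325.1*I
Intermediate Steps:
y = 48 (y = 8*6 = 48)
C(s) = sqrt(3)*sqrt(s) (C(s) = sqrt(s + 2*s) = sqrt(3*s) = sqrt(3)*sqrt(s))
X(W) = 19 (X(W) = -1*(-19) = 19)
sqrt(-105706 + X(U(C(y)))) = sqrt(-105706 + 19) = sqrt(-105687) = 3*I*sqrt(11743)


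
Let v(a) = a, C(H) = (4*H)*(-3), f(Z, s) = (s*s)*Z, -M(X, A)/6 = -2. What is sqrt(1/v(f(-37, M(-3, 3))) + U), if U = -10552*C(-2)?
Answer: I*sqrt(49924297765)/444 ≈ 503.24*I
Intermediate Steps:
M(X, A) = 12 (M(X, A) = -6*(-2) = 12)
f(Z, s) = Z*s**2 (f(Z, s) = s**2*Z = Z*s**2)
C(H) = -12*H
U = -253248 (U = -(-126624)*(-2) = -10552*24 = -253248)
sqrt(1/v(f(-37, M(-3, 3))) + U) = sqrt(1/(-37*12**2) - 253248) = sqrt(1/(-37*144) - 253248) = sqrt(1/(-5328) - 253248) = sqrt(-1/5328 - 253248) = sqrt(-1349305345/5328) = I*sqrt(49924297765)/444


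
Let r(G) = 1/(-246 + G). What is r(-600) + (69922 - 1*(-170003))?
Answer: 202976549/846 ≈ 2.3993e+5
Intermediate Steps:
r(-600) + (69922 - 1*(-170003)) = 1/(-246 - 600) + (69922 - 1*(-170003)) = 1/(-846) + (69922 + 170003) = -1/846 + 239925 = 202976549/846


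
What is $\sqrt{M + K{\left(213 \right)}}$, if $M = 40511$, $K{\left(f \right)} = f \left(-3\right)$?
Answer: $8 \sqrt{623} \approx 199.68$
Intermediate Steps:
$K{\left(f \right)} = - 3 f$
$\sqrt{M + K{\left(213 \right)}} = \sqrt{40511 - 639} = \sqrt{39872} = 8 \sqrt{623}$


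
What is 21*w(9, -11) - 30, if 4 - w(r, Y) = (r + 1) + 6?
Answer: -282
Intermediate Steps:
w(r, Y) = -3 - r (w(r, Y) = 4 - ((r + 1) + 6) = 4 - ((1 + r) + 6) = 4 - (7 + r) = 4 + (-7 - r) = -3 - r)
21*w(9, -11) - 30 = 21*(-3 - 1*9) - 30 = 21*(-3 - 9) - 30 = 21*(-12) - 30 = -252 - 30 = -282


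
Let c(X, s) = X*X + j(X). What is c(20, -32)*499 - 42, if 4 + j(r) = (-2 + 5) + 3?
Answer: 200556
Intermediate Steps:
j(r) = 2 (j(r) = -4 + ((-2 + 5) + 3) = -4 + (3 + 3) = -4 + 6 = 2)
c(X, s) = 2 + X**2 (c(X, s) = X*X + 2 = X**2 + 2 = 2 + X**2)
c(20, -32)*499 - 42 = (2 + 20**2)*499 - 42 = (2 + 400)*499 - 42 = 402*499 - 42 = 200598 - 42 = 200556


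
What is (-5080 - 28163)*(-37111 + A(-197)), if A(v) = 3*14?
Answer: 1232284767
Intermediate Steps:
A(v) = 42
(-5080 - 28163)*(-37111 + A(-197)) = (-5080 - 28163)*(-37111 + 42) = -33243*(-37069) = 1232284767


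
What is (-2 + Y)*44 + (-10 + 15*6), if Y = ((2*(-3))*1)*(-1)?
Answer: 256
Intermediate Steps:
Y = 6 (Y = -6*1*(-1) = -6*(-1) = 6)
(-2 + Y)*44 + (-10 + 15*6) = (-2 + 6)*44 + (-10 + 15*6) = 4*44 + (-10 + 90) = 176 + 80 = 256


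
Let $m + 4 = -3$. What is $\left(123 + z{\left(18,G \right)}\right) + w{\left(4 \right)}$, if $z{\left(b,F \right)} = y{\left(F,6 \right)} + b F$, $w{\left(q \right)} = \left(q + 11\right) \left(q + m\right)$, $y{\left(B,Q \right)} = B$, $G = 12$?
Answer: $306$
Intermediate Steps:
$m = -7$ ($m = -4 - 3 = -7$)
$w{\left(q \right)} = \left(-7 + q\right) \left(11 + q\right)$ ($w{\left(q \right)} = \left(q + 11\right) \left(q - 7\right) = \left(11 + q\right) \left(-7 + q\right) = \left(-7 + q\right) \left(11 + q\right)$)
$z{\left(b,F \right)} = F + F b$ ($z{\left(b,F \right)} = F + b F = F + F b$)
$\left(123 + z{\left(18,G \right)}\right) + w{\left(4 \right)} = \left(123 + 12 \left(1 + 18\right)\right) + \left(-77 + 4^{2} + 4 \cdot 4\right) = \left(123 + 12 \cdot 19\right) + \left(-77 + 16 + 16\right) = \left(123 + 228\right) - 45 = 351 - 45 = 306$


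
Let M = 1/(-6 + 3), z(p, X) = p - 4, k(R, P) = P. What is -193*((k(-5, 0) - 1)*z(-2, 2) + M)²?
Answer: -55777/9 ≈ -6197.4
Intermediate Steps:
z(p, X) = -4 + p
M = -⅓ (M = 1/(-3) = -⅓ ≈ -0.33333)
-193*((k(-5, 0) - 1)*z(-2, 2) + M)² = -193*((0 - 1)*(-4 - 2) - ⅓)² = -193*(-1*(-6) - ⅓)² = -193*(6 - ⅓)² = -193*(17/3)² = -193*289/9 = -55777/9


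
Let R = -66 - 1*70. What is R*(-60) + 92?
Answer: 8252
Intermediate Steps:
R = -136 (R = -66 - 70 = -136)
R*(-60) + 92 = -136*(-60) + 92 = 8160 + 92 = 8252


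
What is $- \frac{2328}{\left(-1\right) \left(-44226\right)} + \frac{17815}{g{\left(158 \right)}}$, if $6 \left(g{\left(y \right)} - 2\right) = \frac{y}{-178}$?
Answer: $\frac{70121487178}{7289919} \approx 9619.0$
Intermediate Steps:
$g{\left(y \right)} = 2 - \frac{y}{1068}$ ($g{\left(y \right)} = 2 + \frac{y \frac{1}{-178}}{6} = 2 + \frac{y \left(- \frac{1}{178}\right)}{6} = 2 + \frac{\left(- \frac{1}{178}\right) y}{6} = 2 - \frac{y}{1068}$)
$- \frac{2328}{\left(-1\right) \left(-44226\right)} + \frac{17815}{g{\left(158 \right)}} = - \frac{2328}{\left(-1\right) \left(-44226\right)} + \frac{17815}{2 - \frac{79}{534}} = - \frac{2328}{44226} + \frac{17815}{2 - \frac{79}{534}} = \left(-2328\right) \frac{1}{44226} + \frac{17815}{\frac{989}{534}} = - \frac{388}{7371} + 17815 \cdot \frac{534}{989} = - \frac{388}{7371} + \frac{9513210}{989} = \frac{70121487178}{7289919}$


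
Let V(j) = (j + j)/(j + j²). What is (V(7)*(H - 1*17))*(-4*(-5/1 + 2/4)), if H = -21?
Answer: -171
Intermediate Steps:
V(j) = 2*j/(j + j²) (V(j) = (2*j)/(j + j²) = 2*j/(j + j²))
(V(7)*(H - 1*17))*(-4*(-5/1 + 2/4)) = ((2/(1 + 7))*(-21 - 1*17))*(-4*(-5/1 + 2/4)) = ((2/8)*(-21 - 17))*(-4*(-5*1 + 2*(¼))) = ((2*(⅛))*(-38))*(-4*(-5 + ½)) = ((¼)*(-38))*(-4*(-9/2)) = -19/2*18 = -171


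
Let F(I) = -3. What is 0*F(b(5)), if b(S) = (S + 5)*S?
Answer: 0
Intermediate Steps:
b(S) = S*(5 + S) (b(S) = (5 + S)*S = S*(5 + S))
0*F(b(5)) = 0*(-3) = 0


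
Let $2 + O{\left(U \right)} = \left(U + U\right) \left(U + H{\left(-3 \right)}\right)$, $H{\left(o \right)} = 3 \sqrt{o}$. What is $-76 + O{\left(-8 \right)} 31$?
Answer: $3830 - 1488 i \sqrt{3} \approx 3830.0 - 2577.3 i$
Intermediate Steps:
$O{\left(U \right)} = -2 + 2 U \left(U + 3 i \sqrt{3}\right)$ ($O{\left(U \right)} = -2 + \left(U + U\right) \left(U + 3 \sqrt{-3}\right) = -2 + 2 U \left(U + 3 i \sqrt{3}\right)$)
$-76 + O{\left(-8 \right)} 31 = -76 + \left(-2 + 2 \left(-8\right)^{2} + 6 i \left(-8\right) \sqrt{3}\right) 31 = -76 + \left(-2 + 2 \cdot 64 - 48 i \sqrt{3}\right) 31 = -76 + \left(-2 + 128 - 48 i \sqrt{3}\right) 31 = -76 + \left(126 - 48 i \sqrt{3}\right) 31 = -76 + \left(3906 - 1488 i \sqrt{3}\right) = 3830 - 1488 i \sqrt{3}$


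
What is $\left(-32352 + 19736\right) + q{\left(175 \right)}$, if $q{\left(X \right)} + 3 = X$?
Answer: $-12444$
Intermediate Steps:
$q{\left(X \right)} = -3 + X$
$\left(-32352 + 19736\right) + q{\left(175 \right)} = \left(-32352 + 19736\right) + \left(-3 + 175\right) = -12616 + 172 = -12444$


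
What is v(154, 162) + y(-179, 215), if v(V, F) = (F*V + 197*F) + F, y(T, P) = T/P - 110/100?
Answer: 24519489/430 ≈ 57022.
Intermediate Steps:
y(T, P) = -11/10 + T/P (y(T, P) = T/P - 110*1/100 = T/P - 11/10 = -11/10 + T/P)
v(V, F) = 198*F + F*V (v(V, F) = (197*F + F*V) + F = 198*F + F*V)
v(154, 162) + y(-179, 215) = 162*(198 + 154) + (-11/10 - 179/215) = 162*352 + (-11/10 - 179*1/215) = 57024 + (-11/10 - 179/215) = 57024 - 831/430 = 24519489/430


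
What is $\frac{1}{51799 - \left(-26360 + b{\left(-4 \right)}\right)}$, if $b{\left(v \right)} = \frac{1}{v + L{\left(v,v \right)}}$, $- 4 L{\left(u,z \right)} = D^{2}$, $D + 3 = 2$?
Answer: $\frac{17}{1328707} \approx 1.2794 \cdot 10^{-5}$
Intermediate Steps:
$D = -1$ ($D = -3 + 2 = -1$)
$L{\left(u,z \right)} = - \frac{1}{4}$ ($L{\left(u,z \right)} = - \frac{\left(-1\right)^{2}}{4} = \left(- \frac{1}{4}\right) 1 = - \frac{1}{4}$)
$b{\left(v \right)} = \frac{1}{- \frac{1}{4} + v}$ ($b{\left(v \right)} = \frac{1}{v - \frac{1}{4}} = \frac{1}{- \frac{1}{4} + v}$)
$\frac{1}{51799 - \left(-26360 + b{\left(-4 \right)}\right)} = \frac{1}{51799 + \left(26360 - \frac{4}{-1 + 4 \left(-4\right)}\right)} = \frac{1}{51799 + \left(26360 - \frac{4}{-1 - 16}\right)} = \frac{1}{51799 + \left(26360 - \frac{4}{-17}\right)} = \frac{1}{51799 + \left(26360 - 4 \left(- \frac{1}{17}\right)\right)} = \frac{1}{51799 + \left(26360 - - \frac{4}{17}\right)} = \frac{1}{51799 + \left(26360 + \frac{4}{17}\right)} = \frac{1}{51799 + \frac{448124}{17}} = \frac{1}{\frac{1328707}{17}} = \frac{17}{1328707}$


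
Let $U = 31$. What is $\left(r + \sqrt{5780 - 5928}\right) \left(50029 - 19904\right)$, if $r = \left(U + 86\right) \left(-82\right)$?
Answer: $-289019250 + 60250 i \sqrt{37} \approx -2.8902 \cdot 10^{8} + 3.6649 \cdot 10^{5} i$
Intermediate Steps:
$r = -9594$ ($r = \left(31 + 86\right) \left(-82\right) = 117 \left(-82\right) = -9594$)
$\left(r + \sqrt{5780 - 5928}\right) \left(50029 - 19904\right) = \left(-9594 + \sqrt{5780 - 5928}\right) \left(50029 - 19904\right) = \left(-9594 + \sqrt{-148}\right) 30125 = \left(-9594 + 2 i \sqrt{37}\right) 30125 = -289019250 + 60250 i \sqrt{37}$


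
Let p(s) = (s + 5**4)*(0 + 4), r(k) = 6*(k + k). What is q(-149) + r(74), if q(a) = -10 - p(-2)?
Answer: -1614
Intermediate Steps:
r(k) = 12*k (r(k) = 6*(2*k) = 12*k)
p(s) = 2500 + 4*s (p(s) = (s + 625)*4 = (625 + s)*4 = 2500 + 4*s)
q(a) = -2502 (q(a) = -10 - (2500 + 4*(-2)) = -10 - (2500 - 8) = -10 - 1*2492 = -10 - 2492 = -2502)
q(-149) + r(74) = -2502 + 12*74 = -2502 + 888 = -1614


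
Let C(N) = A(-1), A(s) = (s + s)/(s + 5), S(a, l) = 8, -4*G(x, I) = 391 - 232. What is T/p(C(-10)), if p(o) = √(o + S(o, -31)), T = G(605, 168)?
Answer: -53*√30/20 ≈ -14.515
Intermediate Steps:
G(x, I) = -159/4 (G(x, I) = -(391 - 232)/4 = -¼*159 = -159/4)
A(s) = 2*s/(5 + s) (A(s) = (2*s)/(5 + s) = 2*s/(5 + s))
C(N) = -½ (C(N) = 2*(-1)/(5 - 1) = 2*(-1)/4 = 2*(-1)*(¼) = -½)
T = -159/4 ≈ -39.750
p(o) = √(8 + o) (p(o) = √(o + 8) = √(8 + o))
T/p(C(-10)) = -159/(4*√(8 - ½)) = -159*√30/15/4 = -53*√30/20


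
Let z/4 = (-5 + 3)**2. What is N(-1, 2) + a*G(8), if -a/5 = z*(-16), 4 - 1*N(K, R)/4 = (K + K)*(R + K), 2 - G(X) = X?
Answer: -7656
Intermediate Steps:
G(X) = 2 - X
z = 16 (z = 4*(-5 + 3)**2 = 4*(-2)**2 = 4*4 = 16)
N(K, R) = 16 - 8*K*(K + R) (N(K, R) = 16 - 4*(K + K)*(R + K) = 16 - 4*2*K*(K + R) = 16 - 8*K*(K + R))
a = 1280 (a = -80*(-16) = -5*(-256) = 1280)
N(-1, 2) + a*G(8) = (16 - 8*(-1)**2 - 8*(-1)*2) + 1280*(2 - 1*8) = (16 - 8*1 + 16) + 1280*(2 - 8) = (16 - 8 + 16) + 1280*(-6) = 24 - 7680 = -7656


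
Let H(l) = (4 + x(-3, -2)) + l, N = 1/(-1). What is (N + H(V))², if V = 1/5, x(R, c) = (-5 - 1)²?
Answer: 38416/25 ≈ 1536.6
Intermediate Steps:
x(R, c) = 36 (x(R, c) = (-6)² = 36)
V = ⅕ ≈ 0.20000
N = -1
H(l) = 40 + l (H(l) = (4 + 36) + l = 40 + l)
(N + H(V))² = (-1 + (40 + ⅕))² = (-1 + 201/5)² = (196/5)² = 38416/25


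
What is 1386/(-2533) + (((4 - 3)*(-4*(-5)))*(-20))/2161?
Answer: -4008346/5473813 ≈ -0.73228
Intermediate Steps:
1386/(-2533) + (((4 - 3)*(-4*(-5)))*(-20))/2161 = 1386*(-1/2533) + ((1*20)*(-20))*(1/2161) = -1386/2533 + (20*(-20))*(1/2161) = -1386/2533 - 400*1/2161 = -1386/2533 - 400/2161 = -4008346/5473813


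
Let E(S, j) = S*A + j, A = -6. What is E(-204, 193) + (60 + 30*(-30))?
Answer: 577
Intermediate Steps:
E(S, j) = j - 6*S (E(S, j) = S*(-6) + j = -6*S + j = j - 6*S)
E(-204, 193) + (60 + 30*(-30)) = (193 - 6*(-204)) + (60 + 30*(-30)) = (193 + 1224) + (60 - 900) = 1417 - 840 = 577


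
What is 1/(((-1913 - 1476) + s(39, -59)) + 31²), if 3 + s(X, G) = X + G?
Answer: -1/2451 ≈ -0.00040800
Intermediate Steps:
s(X, G) = -3 + G + X (s(X, G) = -3 + (X + G) = -3 + (G + X) = -3 + G + X)
1/(((-1913 - 1476) + s(39, -59)) + 31²) = 1/(((-1913 - 1476) + (-3 - 59 + 39)) + 31²) = 1/((-3389 - 23) + 961) = 1/(-3412 + 961) = 1/(-2451) = -1/2451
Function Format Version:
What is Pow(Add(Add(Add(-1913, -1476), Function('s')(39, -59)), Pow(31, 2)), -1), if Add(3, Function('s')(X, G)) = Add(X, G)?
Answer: Rational(-1, 2451) ≈ -0.00040800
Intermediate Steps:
Function('s')(X, G) = Add(-3, G, X) (Function('s')(X, G) = Add(-3, Add(X, G)) = Add(-3, Add(G, X)) = Add(-3, G, X))
Pow(Add(Add(Add(-1913, -1476), Function('s')(39, -59)), Pow(31, 2)), -1) = Pow(Add(Add(Add(-1913, -1476), Add(-3, -59, 39)), Pow(31, 2)), -1) = Pow(Add(Add(-3389, -23), 961), -1) = Pow(Add(-3412, 961), -1) = Pow(-2451, -1) = Rational(-1, 2451)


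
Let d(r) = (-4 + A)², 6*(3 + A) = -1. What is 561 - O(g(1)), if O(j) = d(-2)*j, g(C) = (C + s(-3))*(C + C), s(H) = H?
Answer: 6898/9 ≈ 766.44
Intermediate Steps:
A = -19/6 (A = -3 + (⅙)*(-1) = -3 - ⅙ = -19/6 ≈ -3.1667)
d(r) = 1849/36 (d(r) = (-4 - 19/6)² = (-43/6)² = 1849/36)
g(C) = 2*C*(-3 + C) (g(C) = (C - 3)*(C + C) = (-3 + C)*(2*C) = 2*C*(-3 + C))
O(j) = 1849*j/36
561 - O(g(1)) = 561 - 1849*2*1*(-3 + 1)/36 = 561 - 1849*2*1*(-2)/36 = 561 - 1849*(-4)/36 = 561 - 1*(-1849/9) = 561 + 1849/9 = 6898/9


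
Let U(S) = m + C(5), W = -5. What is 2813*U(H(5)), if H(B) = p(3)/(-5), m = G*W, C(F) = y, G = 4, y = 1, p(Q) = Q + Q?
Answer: -53447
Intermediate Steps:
p(Q) = 2*Q
C(F) = 1
m = -20 (m = 4*(-5) = -20)
H(B) = -6/5 (H(B) = (2*3)/(-5) = 6*(-1/5) = -6/5)
U(S) = -19 (U(S) = -20 + 1 = -19)
2813*U(H(5)) = 2813*(-19) = -53447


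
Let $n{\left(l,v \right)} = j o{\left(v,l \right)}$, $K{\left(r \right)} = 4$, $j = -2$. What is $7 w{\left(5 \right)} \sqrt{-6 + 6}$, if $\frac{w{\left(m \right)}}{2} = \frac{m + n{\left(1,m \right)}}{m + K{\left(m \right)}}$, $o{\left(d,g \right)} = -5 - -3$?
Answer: $0$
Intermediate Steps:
$o{\left(d,g \right)} = -2$ ($o{\left(d,g \right)} = -5 + 3 = -2$)
$n{\left(l,v \right)} = 4$ ($n{\left(l,v \right)} = \left(-2\right) \left(-2\right) = 4$)
$w{\left(m \right)} = 2$ ($w{\left(m \right)} = 2 \frac{m + 4}{m + 4} = 2 \frac{4 + m}{4 + m} = 2 \cdot 1 = 2$)
$7 w{\left(5 \right)} \sqrt{-6 + 6} = 7 \cdot 2 \sqrt{-6 + 6} = 14 \sqrt{0} = 14 \cdot 0 = 0$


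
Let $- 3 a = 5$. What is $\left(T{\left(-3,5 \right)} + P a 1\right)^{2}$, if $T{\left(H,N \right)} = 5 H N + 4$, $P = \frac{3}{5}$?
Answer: $5184$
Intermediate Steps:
$P = \frac{3}{5}$ ($P = 3 \cdot \frac{1}{5} = \frac{3}{5} \approx 0.6$)
$T{\left(H,N \right)} = 4 + 5 H N$ ($T{\left(H,N \right)} = 5 H N + 4 = 4 + 5 H N$)
$a = - \frac{5}{3}$ ($a = \left(- \frac{1}{3}\right) 5 = - \frac{5}{3} \approx -1.6667$)
$\left(T{\left(-3,5 \right)} + P a 1\right)^{2} = \left(\left(4 + 5 \left(-3\right) 5\right) + \frac{3}{5} \left(- \frac{5}{3}\right) 1\right)^{2} = \left(\left(4 - 75\right) - 1\right)^{2} = \left(-71 - 1\right)^{2} = \left(-72\right)^{2} = 5184$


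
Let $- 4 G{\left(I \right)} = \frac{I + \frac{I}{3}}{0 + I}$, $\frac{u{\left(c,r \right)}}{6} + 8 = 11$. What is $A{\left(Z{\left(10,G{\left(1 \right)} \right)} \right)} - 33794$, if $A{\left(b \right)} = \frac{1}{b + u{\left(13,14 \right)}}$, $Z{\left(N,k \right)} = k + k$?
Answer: $- \frac{1757285}{52} \approx -33794.0$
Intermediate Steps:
$u{\left(c,r \right)} = 18$ ($u{\left(c,r \right)} = -48 + 6 \cdot 11 = -48 + 66 = 18$)
$G{\left(I \right)} = - \frac{1}{3}$ ($G{\left(I \right)} = - \frac{\left(I + \frac{I}{3}\right) \frac{1}{0 + I}}{4} = - \frac{\left(I + I \frac{1}{3}\right) \frac{1}{I}}{4} = - \frac{\left(I + \frac{I}{3}\right) \frac{1}{I}}{4} = - \frac{\frac{4 I}{3} \frac{1}{I}}{4} = \left(- \frac{1}{4}\right) \frac{4}{3} = - \frac{1}{3}$)
$Z{\left(N,k \right)} = 2 k$
$A{\left(b \right)} = \frac{1}{18 + b}$ ($A{\left(b \right)} = \frac{1}{b + 18} = \frac{1}{18 + b}$)
$A{\left(Z{\left(10,G{\left(1 \right)} \right)} \right)} - 33794 = \frac{1}{18 + 2 \left(- \frac{1}{3}\right)} - 33794 = \frac{1}{18 - \frac{2}{3}} - 33794 = \frac{1}{\frac{52}{3}} - 33794 = \frac{3}{52} - 33794 = - \frac{1757285}{52}$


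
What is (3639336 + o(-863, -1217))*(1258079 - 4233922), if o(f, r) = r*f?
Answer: -13955534163701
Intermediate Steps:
o(f, r) = f*r
(3639336 + o(-863, -1217))*(1258079 - 4233922) = (3639336 - 863*(-1217))*(1258079 - 4233922) = (3639336 + 1050271)*(-2975843) = 4689607*(-2975843) = -13955534163701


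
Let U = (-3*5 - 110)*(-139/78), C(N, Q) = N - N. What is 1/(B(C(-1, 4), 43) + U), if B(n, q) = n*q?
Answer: 78/17375 ≈ 0.0044892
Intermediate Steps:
C(N, Q) = 0
U = 17375/78 (U = (-15 - 110)*(-139*1/78) = -125*(-139/78) = 17375/78 ≈ 222.76)
1/(B(C(-1, 4), 43) + U) = 1/(0*43 + 17375/78) = 1/(0 + 17375/78) = 1/(17375/78) = 78/17375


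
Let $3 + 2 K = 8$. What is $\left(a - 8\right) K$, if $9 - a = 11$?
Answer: $-25$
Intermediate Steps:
$K = \frac{5}{2}$ ($K = - \frac{3}{2} + \frac{1}{2} \cdot 8 = - \frac{3}{2} + 4 = \frac{5}{2} \approx 2.5$)
$a = -2$ ($a = 9 - 11 = -2$)
$\left(a - 8\right) K = \left(-2 - 8\right) \frac{5}{2} = \left(-10\right) \frac{5}{2} = -25$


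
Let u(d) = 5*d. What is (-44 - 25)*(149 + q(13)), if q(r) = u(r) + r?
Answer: -15663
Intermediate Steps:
q(r) = 6*r (q(r) = 5*r + r = 6*r)
(-44 - 25)*(149 + q(13)) = (-44 - 25)*(149 + 6*13) = -69*(149 + 78) = -69*227 = -15663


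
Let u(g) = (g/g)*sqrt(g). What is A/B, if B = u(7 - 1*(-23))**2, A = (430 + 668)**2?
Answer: 200934/5 ≈ 40187.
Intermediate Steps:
A = 1205604 (A = 1098**2 = 1205604)
u(g) = sqrt(g) (u(g) = 1*sqrt(g) = sqrt(g))
B = 30 (B = (sqrt(7 - 1*(-23)))**2 = (sqrt(7 + 23))**2 = (sqrt(30))**2 = 30)
A/B = 1205604/30 = 1205604*(1/30) = 200934/5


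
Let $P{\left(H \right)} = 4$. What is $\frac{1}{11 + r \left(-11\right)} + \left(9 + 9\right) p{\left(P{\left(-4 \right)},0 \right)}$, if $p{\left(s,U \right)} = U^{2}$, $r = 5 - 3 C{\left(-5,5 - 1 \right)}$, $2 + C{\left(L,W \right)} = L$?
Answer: $- \frac{1}{275} \approx -0.0036364$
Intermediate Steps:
$C{\left(L,W \right)} = -2 + L$
$r = 26$ ($r = 5 - 3 \left(-2 - 5\right) = 5 - -21 = 5 + 21 = 26$)
$\frac{1}{11 + r \left(-11\right)} + \left(9 + 9\right) p{\left(P{\left(-4 \right)},0 \right)} = \frac{1}{11 + 26 \left(-11\right)} + \left(9 + 9\right) 0^{2} = \frac{1}{11 - 286} + 18 \cdot 0 = \frac{1}{-275} + 0 = - \frac{1}{275} + 0 = - \frac{1}{275}$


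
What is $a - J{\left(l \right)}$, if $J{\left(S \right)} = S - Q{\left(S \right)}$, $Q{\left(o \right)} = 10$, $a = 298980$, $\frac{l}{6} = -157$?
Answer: $299932$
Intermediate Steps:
$l = -942$ ($l = 6 \left(-157\right) = -942$)
$J{\left(S \right)} = -10 + S$ ($J{\left(S \right)} = S - 10 = -10 + S$)
$a - J{\left(l \right)} = 298980 - \left(-10 - 942\right) = 298980 - -952 = 298980 + 952 = 299932$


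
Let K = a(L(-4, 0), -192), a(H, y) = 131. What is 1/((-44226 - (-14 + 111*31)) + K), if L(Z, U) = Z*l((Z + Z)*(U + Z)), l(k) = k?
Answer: -1/47522 ≈ -2.1043e-5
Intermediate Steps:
L(Z, U) = 2*Z**2*(U + Z) (L(Z, U) = Z*((Z + Z)*(U + Z)) = Z*((2*Z)*(U + Z)) = Z*(2*Z*(U + Z)) = 2*Z**2*(U + Z))
K = 131
1/((-44226 - (-14 + 111*31)) + K) = 1/((-44226 - (-14 + 111*31)) + 131) = 1/((-44226 - (-14 + 3441)) + 131) = 1/((-44226 - 1*3427) + 131) = 1/((-44226 - 3427) + 131) = 1/(-47653 + 131) = 1/(-47522) = -1/47522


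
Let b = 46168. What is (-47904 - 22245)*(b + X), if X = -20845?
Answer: -1776383127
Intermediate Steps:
(-47904 - 22245)*(b + X) = (-47904 - 22245)*(46168 - 20845) = -70149*25323 = -1776383127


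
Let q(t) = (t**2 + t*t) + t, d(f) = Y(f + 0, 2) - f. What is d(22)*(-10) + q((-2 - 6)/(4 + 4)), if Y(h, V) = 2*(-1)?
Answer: 241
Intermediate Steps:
Y(h, V) = -2
d(f) = -2 - f
q(t) = t + 2*t**2 (q(t) = (t**2 + t**2) + t = 2*t**2 + t = t + 2*t**2)
d(22)*(-10) + q((-2 - 6)/(4 + 4)) = (-2 - 1*22)*(-10) + ((-2 - 6)/(4 + 4))*(1 + 2*((-2 - 6)/(4 + 4))) = (-2 - 22)*(-10) + (-8/8)*(1 + 2*(-8/8)) = -24*(-10) + (-8*1/8)*(1 + 2*(-8*1/8)) = 240 - (1 + 2*(-1)) = 240 - (1 - 2) = 240 - 1*(-1) = 240 + 1 = 241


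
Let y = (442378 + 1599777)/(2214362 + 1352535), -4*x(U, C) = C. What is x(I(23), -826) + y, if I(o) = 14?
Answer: 1477212771/7133794 ≈ 207.07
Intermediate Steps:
x(U, C) = -C/4
y = 2042155/3566897 ≈ 0.57253
x(I(23), -826) + y = -1/4*(-826) + 2042155/3566897 = 413/2 + 2042155/3566897 = 1477212771/7133794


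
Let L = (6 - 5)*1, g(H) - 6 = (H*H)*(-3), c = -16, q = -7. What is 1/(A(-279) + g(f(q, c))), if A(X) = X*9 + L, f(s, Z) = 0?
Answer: -1/2504 ≈ -0.00039936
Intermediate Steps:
g(H) = 6 - 3*H² (g(H) = 6 + (H*H)*(-3) = 6 + H²*(-3) = 6 - 3*H²)
L = 1 (L = 1*1 = 1)
A(X) = 1 + 9*X (A(X) = X*9 + 1 = 9*X + 1 = 1 + 9*X)
1/(A(-279) + g(f(q, c))) = 1/((1 + 9*(-279)) + (6 - 3*0²)) = 1/((1 - 2511) + (6 - 3*0)) = 1/(-2510 + (6 + 0)) = 1/(-2510 + 6) = 1/(-2504) = -1/2504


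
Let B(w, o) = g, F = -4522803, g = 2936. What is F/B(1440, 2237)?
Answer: -4522803/2936 ≈ -1540.5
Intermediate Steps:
B(w, o) = 2936
F/B(1440, 2237) = -4522803/2936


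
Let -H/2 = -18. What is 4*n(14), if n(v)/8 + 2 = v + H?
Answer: 1536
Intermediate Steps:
H = 36 (H = -2*(-18) = 36)
n(v) = 272 + 8*v (n(v) = -16 + 8*(v + 36) = -16 + 8*(36 + v) = -16 + (288 + 8*v) = 272 + 8*v)
4*n(14) = 4*(272 + 8*14) = 4*(272 + 112) = 4*384 = 1536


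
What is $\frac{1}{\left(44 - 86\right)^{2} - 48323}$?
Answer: $- \frac{1}{46559} \approx -2.1478 \cdot 10^{-5}$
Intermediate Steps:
$\frac{1}{\left(44 - 86\right)^{2} - 48323} = \frac{1}{\left(-42\right)^{2} - 48323} = \frac{1}{1764 - 48323} = \frac{1}{-46559} = - \frac{1}{46559}$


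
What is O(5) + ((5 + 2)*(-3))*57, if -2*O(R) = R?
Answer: -2399/2 ≈ -1199.5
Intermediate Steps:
O(R) = -R/2
O(5) + ((5 + 2)*(-3))*57 = -½*5 + ((5 + 2)*(-3))*57 = -5/2 + (7*(-3))*57 = -5/2 - 21*57 = -5/2 - 1197 = -2399/2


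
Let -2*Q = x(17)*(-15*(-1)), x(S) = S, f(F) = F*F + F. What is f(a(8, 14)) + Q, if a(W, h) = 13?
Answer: 109/2 ≈ 54.500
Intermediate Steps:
f(F) = F + F² (f(F) = F² + F = F + F²)
Q = -255/2 (Q = -17*(-15*(-1))/2 = -17*15/2 = -½*255 = -255/2 ≈ -127.50)
f(a(8, 14)) + Q = 13*(1 + 13) - 255/2 = 13*14 - 255/2 = 182 - 255/2 = 109/2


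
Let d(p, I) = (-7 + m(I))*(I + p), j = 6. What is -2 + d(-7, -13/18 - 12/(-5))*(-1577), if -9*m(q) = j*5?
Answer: -23417413/270 ≈ -86731.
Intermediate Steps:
m(q) = -10/3 (m(q) = -2*5/3 = -⅑*30 = -10/3)
d(p, I) = -31*I/3 - 31*p/3 (d(p, I) = (-7 - 10/3)*(I + p) = -31*(I + p)/3 = -31*I/3 - 31*p/3)
-2 + d(-7, -13/18 - 12/(-5))*(-1577) = -2 + (-31*(-13/18 - 12/(-5))/3 - 31/3*(-7))*(-1577) = -2 + (-31*(-13*1/18 - 12*(-⅕))/3 + 217/3)*(-1577) = -2 + (-31*(-13/18 + 12/5)/3 + 217/3)*(-1577) = -2 + (-31/3*151/90 + 217/3)*(-1577) = -2 + (-4681/270 + 217/3)*(-1577) = -2 + (14849/270)*(-1577) = -2 - 23416873/270 = -23417413/270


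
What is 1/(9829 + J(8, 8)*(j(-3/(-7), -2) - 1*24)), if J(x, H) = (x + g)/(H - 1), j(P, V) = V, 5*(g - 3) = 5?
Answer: 7/68491 ≈ 0.00010220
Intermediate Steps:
g = 4 (g = 3 + (⅕)*5 = 3 + 1 = 4)
J(x, H) = (4 + x)/(-1 + H) (J(x, H) = (x + 4)/(H - 1) = (4 + x)/(-1 + H))
1/(9829 + J(8, 8)*(j(-3/(-7), -2) - 1*24)) = 1/(9829 + ((4 + 8)/(-1 + 8))*(-2 - 1*24)) = 1/(9829 + (12/7)*(-2 - 24)) = 1/(9829 + ((⅐)*12)*(-26)) = 1/(9829 + (12/7)*(-26)) = 1/(9829 - 312/7) = 1/(68491/7) = 7/68491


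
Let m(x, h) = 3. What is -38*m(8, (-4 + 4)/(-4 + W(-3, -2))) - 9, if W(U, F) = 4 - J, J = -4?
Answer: -123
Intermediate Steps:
W(U, F) = 8 (W(U, F) = 4 - 1*(-4) = 4 + 4 = 8)
-38*m(8, (-4 + 4)/(-4 + W(-3, -2))) - 9 = -38*3 - 9 = -114 - 9 = -123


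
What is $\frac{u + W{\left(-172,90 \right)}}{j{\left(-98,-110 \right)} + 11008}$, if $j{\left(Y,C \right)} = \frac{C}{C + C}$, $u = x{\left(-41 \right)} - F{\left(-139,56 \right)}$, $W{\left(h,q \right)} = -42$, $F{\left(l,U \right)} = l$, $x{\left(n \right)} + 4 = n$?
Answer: $\frac{104}{22017} \approx 0.0047236$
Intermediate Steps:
$x{\left(n \right)} = -4 + n$
$u = 94$ ($u = \left(-4 - 41\right) - -139 = -45 + 139 = 94$)
$j{\left(Y,C \right)} = \frac{1}{2}$ ($j{\left(Y,C \right)} = \frac{C}{2 C} = C \frac{1}{2 C} = \frac{1}{2}$)
$\frac{u + W{\left(-172,90 \right)}}{j{\left(-98,-110 \right)} + 11008} = \frac{94 - 42}{\frac{1}{2} + 11008} = \frac{52}{\frac{22017}{2}} = 52 \cdot \frac{2}{22017} = \frac{104}{22017}$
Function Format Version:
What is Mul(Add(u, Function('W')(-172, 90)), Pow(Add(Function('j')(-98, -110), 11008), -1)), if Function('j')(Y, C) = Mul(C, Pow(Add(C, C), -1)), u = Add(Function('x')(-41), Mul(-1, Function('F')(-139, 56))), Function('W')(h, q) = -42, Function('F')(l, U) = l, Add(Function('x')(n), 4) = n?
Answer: Rational(104, 22017) ≈ 0.0047236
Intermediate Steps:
Function('x')(n) = Add(-4, n)
u = 94 (u = Add(Add(-4, -41), Mul(-1, -139)) = Add(-45, 139) = 94)
Function('j')(Y, C) = Rational(1, 2) (Function('j')(Y, C) = Mul(C, Pow(Mul(2, C), -1)) = Mul(C, Mul(Rational(1, 2), Pow(C, -1))) = Rational(1, 2))
Mul(Add(u, Function('W')(-172, 90)), Pow(Add(Function('j')(-98, -110), 11008), -1)) = Mul(Add(94, -42), Pow(Add(Rational(1, 2), 11008), -1)) = Mul(52, Pow(Rational(22017, 2), -1)) = Mul(52, Rational(2, 22017)) = Rational(104, 22017)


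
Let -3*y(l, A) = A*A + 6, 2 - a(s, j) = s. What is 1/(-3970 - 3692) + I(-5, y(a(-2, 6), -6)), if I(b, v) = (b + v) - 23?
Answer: -321805/7662 ≈ -42.000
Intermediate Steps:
a(s, j) = 2 - s
y(l, A) = -2 - A**2/3 (y(l, A) = -(A*A + 6)/3 = -(A**2 + 6)/3 = -(6 + A**2)/3 = -2 - A**2/3)
I(b, v) = -23 + b + v
1/(-3970 - 3692) + I(-5, y(a(-2, 6), -6)) = 1/(-3970 - 3692) + (-23 - 5 + (-2 - 1/3*(-6)**2)) = 1/(-7662) + (-23 - 5 + (-2 - 1/3*36)) = -1/7662 + (-23 - 5 + (-2 - 12)) = -1/7662 + (-23 - 5 - 14) = -1/7662 - 42 = -321805/7662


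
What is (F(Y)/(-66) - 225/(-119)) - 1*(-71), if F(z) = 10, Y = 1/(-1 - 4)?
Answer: 285647/3927 ≈ 72.739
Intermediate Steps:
Y = -⅕ (Y = 1/(-5) = -⅕ ≈ -0.20000)
(F(Y)/(-66) - 225/(-119)) - 1*(-71) = (10/(-66) - 225/(-119)) - 1*(-71) = (10*(-1/66) - 225*(-1/119)) + 71 = (-5/33 + 225/119) + 71 = 6830/3927 + 71 = 285647/3927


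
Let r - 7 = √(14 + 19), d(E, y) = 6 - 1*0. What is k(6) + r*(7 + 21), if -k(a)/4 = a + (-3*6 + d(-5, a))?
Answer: 220 + 28*√33 ≈ 380.85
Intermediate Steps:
d(E, y) = 6 (d(E, y) = 6 + 0 = 6)
k(a) = 48 - 4*a (k(a) = -4*(a + (-3*6 + 6)) = -4*(a + (-18 + 6)) = -4*(a - 12) = -4*(-12 + a) = 48 - 4*a)
r = 7 + √33 (r = 7 + √(14 + 19) = 7 + √33 ≈ 12.745)
k(6) + r*(7 + 21) = (48 - 4*6) + (7 + √33)*(7 + 21) = (48 - 24) + (7 + √33)*28 = 24 + (196 + 28*√33) = 220 + 28*√33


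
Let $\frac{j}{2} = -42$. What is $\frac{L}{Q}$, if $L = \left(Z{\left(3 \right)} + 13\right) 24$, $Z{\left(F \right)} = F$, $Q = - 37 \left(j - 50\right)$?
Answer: $\frac{192}{2479} \approx 0.077451$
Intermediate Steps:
$j = -84$ ($j = 2 \left(-42\right) = -84$)
$Q = 4958$ ($Q = - 37 \left(-84 - 50\right) = \left(-37\right) \left(-134\right) = 4958$)
$L = 384$ ($L = \left(3 + 13\right) 24 = 16 \cdot 24 = 384$)
$\frac{L}{Q} = \frac{384}{4958} = 384 \cdot \frac{1}{4958} = \frac{192}{2479}$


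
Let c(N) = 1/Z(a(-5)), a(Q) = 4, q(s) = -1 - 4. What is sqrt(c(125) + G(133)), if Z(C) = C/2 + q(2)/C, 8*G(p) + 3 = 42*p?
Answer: sqrt(100686)/12 ≈ 26.443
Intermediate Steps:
G(p) = -3/8 + 21*p/4 (G(p) = -3/8 + (42*p)/8 = -3/8 + 21*p/4)
q(s) = -5
Z(C) = C/2 - 5/C
c(N) = 4/3 (c(N) = 1/((1/2)*4 - 5/4) = 1/(2 - 5*1/4) = 1/(2 - 5/4) = 1/(3/4) = 4/3)
sqrt(c(125) + G(133)) = sqrt(4/3 + (-3/8 + (21/4)*133)) = sqrt(4/3 + (-3/8 + 2793/4)) = sqrt(4/3 + 5583/8) = sqrt(16781/24) = sqrt(100686)/12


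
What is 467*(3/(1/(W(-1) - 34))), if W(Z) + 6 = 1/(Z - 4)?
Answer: -281601/5 ≈ -56320.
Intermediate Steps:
W(Z) = -6 + 1/(-4 + Z) (W(Z) = -6 + 1/(Z - 4) = -6 + 1/(-4 + Z))
467*(3/(1/(W(-1) - 34))) = 467*(3/(1/((25 - 6*(-1))/(-4 - 1) - 34))) = 467*(3/(1/((25 + 6)/(-5) - 34))) = 467*(3/(1/(-⅕*31 - 34))) = 467*(3/(1/(-31/5 - 34))) = 467*(3/(1/(-201/5))) = 467*(3/(-5/201)) = 467*(3*(-201/5)) = 467*(-603/5) = -281601/5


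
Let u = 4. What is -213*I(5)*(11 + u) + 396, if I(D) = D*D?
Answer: -79479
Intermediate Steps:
I(D) = D²
-213*I(5)*(11 + u) + 396 = -213*5²*(11 + 4) + 396 = -5325*15 + 396 = -213*375 + 396 = -79875 + 396 = -79479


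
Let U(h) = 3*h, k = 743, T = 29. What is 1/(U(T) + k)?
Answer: 1/830 ≈ 0.0012048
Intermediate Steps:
1/(U(T) + k) = 1/(3*29 + 743) = 1/(87 + 743) = 1/830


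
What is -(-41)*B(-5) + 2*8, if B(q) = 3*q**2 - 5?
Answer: 2886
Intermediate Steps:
B(q) = -5 + 3*q**2
-(-41)*B(-5) + 2*8 = -(-41)*(-5 + 3*(-5)**2) + 2*8 = -(-41)*(-5 + 3*25) + 16 = -(-41)*(-5 + 75) + 16 = -(-41)*70 + 16 = -41*(-70) + 16 = 2870 + 16 = 2886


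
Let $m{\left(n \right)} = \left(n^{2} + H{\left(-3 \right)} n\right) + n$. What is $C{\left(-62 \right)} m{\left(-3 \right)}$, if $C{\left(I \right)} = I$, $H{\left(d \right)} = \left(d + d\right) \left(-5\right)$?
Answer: $5208$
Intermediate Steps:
$H{\left(d \right)} = - 10 d$ ($H{\left(d \right)} = 2 d \left(-5\right) = - 10 d$)
$m{\left(n \right)} = n^{2} + 31 n$ ($m{\left(n \right)} = \left(n^{2} + \left(-10\right) \left(-3\right) n\right) + n = \left(n^{2} + 30 n\right) + n = n^{2} + 31 n$)
$C{\left(-62 \right)} m{\left(-3 \right)} = - 62 \left(- 3 \left(31 - 3\right)\right) = - 62 \left(\left(-3\right) 28\right) = \left(-62\right) \left(-84\right) = 5208$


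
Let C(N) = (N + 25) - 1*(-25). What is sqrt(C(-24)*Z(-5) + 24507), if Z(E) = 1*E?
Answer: sqrt(24377) ≈ 156.13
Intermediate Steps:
Z(E) = E
C(N) = 50 + N (C(N) = (25 + N) + 25 = 50 + N)
sqrt(C(-24)*Z(-5) + 24507) = sqrt((50 - 24)*(-5) + 24507) = sqrt(26*(-5) + 24507) = sqrt(-130 + 24507) = sqrt(24377)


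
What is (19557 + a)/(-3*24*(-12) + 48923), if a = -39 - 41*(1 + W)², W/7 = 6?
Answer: -56291/49787 ≈ -1.1306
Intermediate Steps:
W = 42 (W = 7*6 = 42)
a = -75848 (a = -39 - 41*(1 + 42)² = -39 - 41*43² = -39 - 41*1849 = -39 - 75809 = -75848)
(19557 + a)/(-3*24*(-12) + 48923) = (19557 - 75848)/(-3*24*(-12) + 48923) = -56291/(-72*(-12) + 48923) = -56291/(864 + 48923) = -56291/49787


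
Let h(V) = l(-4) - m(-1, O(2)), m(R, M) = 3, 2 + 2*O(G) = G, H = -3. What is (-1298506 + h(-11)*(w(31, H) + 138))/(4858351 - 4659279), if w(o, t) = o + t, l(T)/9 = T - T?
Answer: -324751/49768 ≈ -6.5253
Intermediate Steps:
l(T) = 0 (l(T) = 9*(T - T) = 9*0 = 0)
O(G) = -1 + G/2
h(V) = -3 (h(V) = 0 - 1*3 = 0 - 3 = -3)
(-1298506 + h(-11)*(w(31, H) + 138))/(4858351 - 4659279) = (-1298506 - 3*((31 - 3) + 138))/(4858351 - 4659279) = (-1298506 - 3*(28 + 138))/199072 = (-1298506 - 3*166)*(1/199072) = (-1298506 - 498)*(1/199072) = -1299004*1/199072 = -324751/49768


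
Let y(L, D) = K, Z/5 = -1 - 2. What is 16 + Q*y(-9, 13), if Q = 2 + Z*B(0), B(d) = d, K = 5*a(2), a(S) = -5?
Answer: -34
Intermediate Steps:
K = -25 (K = 5*(-5) = -25)
Z = -15 (Z = 5*(-1 - 2) = 5*(-3) = -15)
y(L, D) = -25
Q = 2 (Q = 2 - 15*0 = 2 + 0 = 2)
16 + Q*y(-9, 13) = 16 + 2*(-25) = 16 - 50 = -34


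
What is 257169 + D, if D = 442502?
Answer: 699671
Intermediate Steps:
257169 + D = 257169 + 442502 = 699671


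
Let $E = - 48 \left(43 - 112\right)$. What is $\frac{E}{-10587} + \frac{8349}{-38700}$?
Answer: $- \frac{24062807}{45524100} \approx -0.52857$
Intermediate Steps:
$E = 3312$ ($E = \left(-48\right) \left(-69\right) = 3312$)
$\frac{E}{-10587} + \frac{8349}{-38700} = \frac{3312}{-10587} + \frac{8349}{-38700} = 3312 \left(- \frac{1}{10587}\right) + 8349 \left(- \frac{1}{38700}\right) = - \frac{1104}{3529} - \frac{2783}{12900} = - \frac{24062807}{45524100}$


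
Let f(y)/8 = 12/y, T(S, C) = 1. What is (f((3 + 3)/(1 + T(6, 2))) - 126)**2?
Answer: 8836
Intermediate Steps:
f(y) = 96/y (f(y) = 8*(12/y) = 96/y)
(f((3 + 3)/(1 + T(6, 2))) - 126)**2 = (96/(((3 + 3)/(1 + 1))) - 126)**2 = (96/((6/2)) - 126)**2 = (96/((6*(1/2))) - 126)**2 = (96/3 - 126)**2 = (96*(1/3) - 126)**2 = (32 - 126)**2 = (-94)**2 = 8836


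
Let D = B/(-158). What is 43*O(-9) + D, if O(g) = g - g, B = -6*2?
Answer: 6/79 ≈ 0.075949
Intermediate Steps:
B = -12
O(g) = 0
D = 6/79 (D = -12/(-158) = -12*(-1/158) = 6/79 ≈ 0.075949)
43*O(-9) + D = 43*0 + 6/79 = 0 + 6/79 = 6/79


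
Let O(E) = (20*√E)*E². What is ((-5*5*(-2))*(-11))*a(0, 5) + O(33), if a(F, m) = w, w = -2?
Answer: 1100 + 21780*√33 ≈ 1.2622e+5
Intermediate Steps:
O(E) = 20*E^(5/2)
a(F, m) = -2
((-5*5*(-2))*(-11))*a(0, 5) + O(33) = ((-5*5*(-2))*(-11))*(-2) + 20*33^(5/2) = (-25*(-2)*(-11))*(-2) + 20*(1089*√33) = (50*(-11))*(-2) + 21780*√33 = -550*(-2) + 21780*√33 = 1100 + 21780*√33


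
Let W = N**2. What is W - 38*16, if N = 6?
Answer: -572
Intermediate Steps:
W = 36 (W = 6**2 = 36)
W - 38*16 = 36 - 38*16 = 36 - 608 = -572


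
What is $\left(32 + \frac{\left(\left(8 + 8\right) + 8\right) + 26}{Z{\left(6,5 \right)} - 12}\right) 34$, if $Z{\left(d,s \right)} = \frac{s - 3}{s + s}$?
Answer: $\frac{55692}{59} \approx 943.93$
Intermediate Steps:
$Z{\left(d,s \right)} = \frac{-3 + s}{2 s}$
$\left(32 + \frac{\left(\left(8 + 8\right) + 8\right) + 26}{Z{\left(6,5 \right)} - 12}\right) 34 = \left(32 + \frac{\left(\left(8 + 8\right) + 8\right) + 26}{\frac{-3 + 5}{2 \cdot 5} - 12}\right) 34 = \left(32 + \frac{\left(16 + 8\right) + 26}{\frac{1}{2} \cdot \frac{1}{5} \cdot 2 - 12}\right) 34 = \left(32 + \frac{24 + 26}{\frac{1}{5} - 12}\right) 34 = \left(32 + \frac{50}{- \frac{59}{5}}\right) 34 = \left(32 + 50 \left(- \frac{5}{59}\right)\right) 34 = \left(32 - \frac{250}{59}\right) 34 = \frac{1638}{59} \cdot 34 = \frac{55692}{59}$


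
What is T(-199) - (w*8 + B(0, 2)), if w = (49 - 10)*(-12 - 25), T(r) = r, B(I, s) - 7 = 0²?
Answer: 11338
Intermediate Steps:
B(I, s) = 7 (B(I, s) = 7 + 0² = 7 + 0 = 7)
w = -1443 (w = 39*(-37) = -1443)
T(-199) - (w*8 + B(0, 2)) = -199 - (-1443*8 + 7) = -199 - (-11544 + 7) = -199 - 1*(-11537) = -199 + 11537 = 11338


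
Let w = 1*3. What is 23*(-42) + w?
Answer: -963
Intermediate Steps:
w = 3
23*(-42) + w = 23*(-42) + 3 = -966 + 3 = -963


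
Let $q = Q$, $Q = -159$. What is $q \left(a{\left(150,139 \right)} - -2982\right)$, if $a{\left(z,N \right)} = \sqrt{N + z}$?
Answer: $-476841$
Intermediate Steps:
$q = -159$
$q \left(a{\left(150,139 \right)} - -2982\right) = - 159 \left(\sqrt{139 + 150} - -2982\right) = - 159 \left(\sqrt{289} + \left(-2225 + 5207\right)\right) = - 159 \left(17 + 2982\right) = \left(-159\right) 2999 = -476841$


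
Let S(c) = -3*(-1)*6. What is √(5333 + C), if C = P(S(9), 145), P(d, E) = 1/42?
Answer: √9407454/42 ≈ 73.028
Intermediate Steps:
S(c) = 18 (S(c) = 3*6 = 18)
P(d, E) = 1/42
C = 1/42 ≈ 0.023810
√(5333 + C) = √(5333 + 1/42) = √(223987/42) = √9407454/42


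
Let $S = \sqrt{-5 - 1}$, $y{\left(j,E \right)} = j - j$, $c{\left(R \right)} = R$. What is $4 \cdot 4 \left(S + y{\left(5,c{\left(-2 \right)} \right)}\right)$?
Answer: $16 i \sqrt{6} \approx 39.192 i$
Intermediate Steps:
$y{\left(j,E \right)} = 0$
$S = i \sqrt{6}$ ($S = \sqrt{-6} = i \sqrt{6} \approx 2.4495 i$)
$4 \cdot 4 \left(S + y{\left(5,c{\left(-2 \right)} \right)}\right) = 4 \cdot 4 \left(i \sqrt{6} + 0\right) = 16 i \sqrt{6}$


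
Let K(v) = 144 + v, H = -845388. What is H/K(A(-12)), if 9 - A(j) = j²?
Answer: -93932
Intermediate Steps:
A(j) = 9 - j²
H/K(A(-12)) = -845388/(144 + (9 - 1*(-12)²)) = -845388/(144 + (9 - 1*144)) = -845388/(144 + (9 - 144)) = -845388/(144 - 135) = -845388/9 = -845388*⅑ = -93932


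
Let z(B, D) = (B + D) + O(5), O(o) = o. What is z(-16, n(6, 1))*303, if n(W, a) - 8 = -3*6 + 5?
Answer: -4848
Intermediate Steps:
n(W, a) = -5 (n(W, a) = 8 + (-3*6 + 5) = 8 + (-18 + 5) = 8 - 13 = -5)
z(B, D) = 5 + B + D (z(B, D) = (B + D) + 5 = 5 + B + D)
z(-16, n(6, 1))*303 = (5 - 16 - 5)*303 = -16*303 = -4848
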